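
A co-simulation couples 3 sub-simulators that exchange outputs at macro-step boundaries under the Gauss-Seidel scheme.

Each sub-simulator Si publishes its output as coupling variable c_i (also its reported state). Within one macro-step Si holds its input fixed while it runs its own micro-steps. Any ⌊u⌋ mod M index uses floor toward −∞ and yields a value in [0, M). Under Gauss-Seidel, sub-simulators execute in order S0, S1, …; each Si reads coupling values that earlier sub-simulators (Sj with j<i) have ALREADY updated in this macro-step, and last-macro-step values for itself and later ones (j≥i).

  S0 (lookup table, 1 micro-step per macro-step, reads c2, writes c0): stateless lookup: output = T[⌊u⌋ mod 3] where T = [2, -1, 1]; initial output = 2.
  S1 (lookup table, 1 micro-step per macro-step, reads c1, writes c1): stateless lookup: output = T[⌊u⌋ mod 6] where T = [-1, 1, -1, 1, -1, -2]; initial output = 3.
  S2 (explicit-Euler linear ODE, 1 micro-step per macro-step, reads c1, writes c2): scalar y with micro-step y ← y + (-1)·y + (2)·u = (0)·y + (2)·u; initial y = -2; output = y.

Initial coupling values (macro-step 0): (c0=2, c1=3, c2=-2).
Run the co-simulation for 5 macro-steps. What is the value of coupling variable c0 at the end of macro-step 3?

macro 1: S0 reads c2=-2 → after 1×micro: -1; S1 reads c1=3 → after 1×micro: 1; S2 reads c1=1 → after 1×micro: 2 ⇒ (c0=-1, c1=1, c2=2)
macro 2: S0 reads c2=2 → after 1×micro: 1; S1 reads c1=1 → after 1×micro: 1; S2 reads c1=1 → after 1×micro: 2 ⇒ (c0=1, c1=1, c2=2)
macro 3: S0 reads c2=2 → after 1×micro: 1; S1 reads c1=1 → after 1×micro: 1; S2 reads c1=1 → after 1×micro: 2 ⇒ (c0=1, c1=1, c2=2)
macro 4: S0 reads c2=2 → after 1×micro: 1; S1 reads c1=1 → after 1×micro: 1; S2 reads c1=1 → after 1×micro: 2 ⇒ (c0=1, c1=1, c2=2)
macro 5: S0 reads c2=2 → after 1×micro: 1; S1 reads c1=1 → after 1×micro: 1; S2 reads c1=1 → after 1×micro: 2 ⇒ (c0=1, c1=1, c2=2)

c0 at macro-step 3 = 1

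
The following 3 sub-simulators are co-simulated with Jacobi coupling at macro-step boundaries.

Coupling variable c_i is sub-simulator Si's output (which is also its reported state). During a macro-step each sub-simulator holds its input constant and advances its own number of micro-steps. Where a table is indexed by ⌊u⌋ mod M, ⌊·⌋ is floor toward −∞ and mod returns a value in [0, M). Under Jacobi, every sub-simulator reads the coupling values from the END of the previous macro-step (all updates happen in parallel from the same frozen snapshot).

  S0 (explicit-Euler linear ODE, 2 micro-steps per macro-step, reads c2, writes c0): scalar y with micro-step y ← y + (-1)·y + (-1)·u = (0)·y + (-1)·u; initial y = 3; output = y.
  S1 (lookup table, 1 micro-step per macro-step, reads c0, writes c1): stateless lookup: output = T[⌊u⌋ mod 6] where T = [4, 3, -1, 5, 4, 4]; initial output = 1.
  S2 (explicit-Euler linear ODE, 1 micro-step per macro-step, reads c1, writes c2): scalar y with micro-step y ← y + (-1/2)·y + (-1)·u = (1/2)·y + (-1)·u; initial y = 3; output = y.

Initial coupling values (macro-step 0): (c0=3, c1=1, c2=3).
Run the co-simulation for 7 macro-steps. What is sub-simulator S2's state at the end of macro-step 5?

S2 state at macro-step 5 = -251/32

macro 1: S0 reads c2=3 → after 2×micro: -3; S1 reads c0=3 → after 1×micro: 5; S2 reads c1=1 → after 1×micro: 1/2 ⇒ (c0=-3, c1=5, c2=1/2)
macro 2: S0 reads c2=1/2 → after 2×micro: -1/2; S1 reads c0=-3 → after 1×micro: 5; S2 reads c1=5 → after 1×micro: -19/4 ⇒ (c0=-1/2, c1=5, c2=-19/4)
macro 3: S0 reads c2=-19/4 → after 2×micro: 19/4; S1 reads c0=-1/2 → after 1×micro: 4; S2 reads c1=5 → after 1×micro: -59/8 ⇒ (c0=19/4, c1=4, c2=-59/8)
macro 4: S0 reads c2=-59/8 → after 2×micro: 59/8; S1 reads c0=19/4 → after 1×micro: 4; S2 reads c1=4 → after 1×micro: -123/16 ⇒ (c0=59/8, c1=4, c2=-123/16)
macro 5: S0 reads c2=-123/16 → after 2×micro: 123/16; S1 reads c0=59/8 → after 1×micro: 3; S2 reads c1=4 → after 1×micro: -251/32 ⇒ (c0=123/16, c1=3, c2=-251/32)
macro 6: S0 reads c2=-251/32 → after 2×micro: 251/32; S1 reads c0=123/16 → after 1×micro: 3; S2 reads c1=3 → after 1×micro: -443/64 ⇒ (c0=251/32, c1=3, c2=-443/64)
macro 7: S0 reads c2=-443/64 → after 2×micro: 443/64; S1 reads c0=251/32 → after 1×micro: 3; S2 reads c1=3 → after 1×micro: -827/128 ⇒ (c0=443/64, c1=3, c2=-827/128)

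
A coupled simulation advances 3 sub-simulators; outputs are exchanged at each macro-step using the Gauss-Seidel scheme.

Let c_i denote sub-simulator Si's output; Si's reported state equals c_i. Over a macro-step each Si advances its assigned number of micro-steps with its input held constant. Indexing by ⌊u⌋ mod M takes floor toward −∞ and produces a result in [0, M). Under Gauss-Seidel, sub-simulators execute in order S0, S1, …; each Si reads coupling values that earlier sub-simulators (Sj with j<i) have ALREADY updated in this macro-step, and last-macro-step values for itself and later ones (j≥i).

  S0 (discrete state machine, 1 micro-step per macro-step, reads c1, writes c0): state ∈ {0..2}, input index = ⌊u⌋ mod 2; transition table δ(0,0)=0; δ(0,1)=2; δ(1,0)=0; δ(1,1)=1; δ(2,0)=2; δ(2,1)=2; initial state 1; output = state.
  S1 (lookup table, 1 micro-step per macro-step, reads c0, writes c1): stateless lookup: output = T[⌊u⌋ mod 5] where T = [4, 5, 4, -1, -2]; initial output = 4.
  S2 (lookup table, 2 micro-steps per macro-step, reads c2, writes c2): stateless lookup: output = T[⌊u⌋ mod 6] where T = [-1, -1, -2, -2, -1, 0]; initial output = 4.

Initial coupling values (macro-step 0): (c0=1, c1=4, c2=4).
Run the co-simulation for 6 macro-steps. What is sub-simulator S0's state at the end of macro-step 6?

S0 state at macro-step 6 = 0

macro 1: S0 reads c1=4 → after 1×micro: 0; S1 reads c0=0 → after 1×micro: 4; S2 reads c2=4 → after 2×micro: -1 ⇒ (c0=0, c1=4, c2=-1)
macro 2: S0 reads c1=4 → after 1×micro: 0; S1 reads c0=0 → after 1×micro: 4; S2 reads c2=-1 → after 2×micro: 0 ⇒ (c0=0, c1=4, c2=0)
macro 3: S0 reads c1=4 → after 1×micro: 0; S1 reads c0=0 → after 1×micro: 4; S2 reads c2=0 → after 2×micro: -1 ⇒ (c0=0, c1=4, c2=-1)
macro 4: S0 reads c1=4 → after 1×micro: 0; S1 reads c0=0 → after 1×micro: 4; S2 reads c2=-1 → after 2×micro: 0 ⇒ (c0=0, c1=4, c2=0)
macro 5: S0 reads c1=4 → after 1×micro: 0; S1 reads c0=0 → after 1×micro: 4; S2 reads c2=0 → after 2×micro: -1 ⇒ (c0=0, c1=4, c2=-1)
macro 6: S0 reads c1=4 → after 1×micro: 0; S1 reads c0=0 → after 1×micro: 4; S2 reads c2=-1 → after 2×micro: 0 ⇒ (c0=0, c1=4, c2=0)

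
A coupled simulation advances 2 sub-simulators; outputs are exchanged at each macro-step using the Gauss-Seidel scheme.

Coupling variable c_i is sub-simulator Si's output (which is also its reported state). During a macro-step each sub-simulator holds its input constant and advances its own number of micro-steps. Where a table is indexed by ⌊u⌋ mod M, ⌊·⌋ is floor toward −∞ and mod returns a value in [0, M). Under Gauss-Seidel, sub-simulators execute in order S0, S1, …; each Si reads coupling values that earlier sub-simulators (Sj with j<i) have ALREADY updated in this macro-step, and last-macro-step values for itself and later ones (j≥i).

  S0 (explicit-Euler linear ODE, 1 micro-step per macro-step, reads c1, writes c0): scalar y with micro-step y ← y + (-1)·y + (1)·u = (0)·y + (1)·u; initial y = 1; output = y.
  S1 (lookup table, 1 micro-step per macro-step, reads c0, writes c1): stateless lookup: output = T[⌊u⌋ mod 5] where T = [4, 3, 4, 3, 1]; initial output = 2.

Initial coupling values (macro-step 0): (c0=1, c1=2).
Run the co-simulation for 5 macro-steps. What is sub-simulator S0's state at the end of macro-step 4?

macro 1: S0 reads c1=2 → after 1×micro: 2; S1 reads c0=2 → after 1×micro: 4 ⇒ (c0=2, c1=4)
macro 2: S0 reads c1=4 → after 1×micro: 4; S1 reads c0=4 → after 1×micro: 1 ⇒ (c0=4, c1=1)
macro 3: S0 reads c1=1 → after 1×micro: 1; S1 reads c0=1 → after 1×micro: 3 ⇒ (c0=1, c1=3)
macro 4: S0 reads c1=3 → after 1×micro: 3; S1 reads c0=3 → after 1×micro: 3 ⇒ (c0=3, c1=3)
macro 5: S0 reads c1=3 → after 1×micro: 3; S1 reads c0=3 → after 1×micro: 3 ⇒ (c0=3, c1=3)

S0 state at macro-step 4 = 3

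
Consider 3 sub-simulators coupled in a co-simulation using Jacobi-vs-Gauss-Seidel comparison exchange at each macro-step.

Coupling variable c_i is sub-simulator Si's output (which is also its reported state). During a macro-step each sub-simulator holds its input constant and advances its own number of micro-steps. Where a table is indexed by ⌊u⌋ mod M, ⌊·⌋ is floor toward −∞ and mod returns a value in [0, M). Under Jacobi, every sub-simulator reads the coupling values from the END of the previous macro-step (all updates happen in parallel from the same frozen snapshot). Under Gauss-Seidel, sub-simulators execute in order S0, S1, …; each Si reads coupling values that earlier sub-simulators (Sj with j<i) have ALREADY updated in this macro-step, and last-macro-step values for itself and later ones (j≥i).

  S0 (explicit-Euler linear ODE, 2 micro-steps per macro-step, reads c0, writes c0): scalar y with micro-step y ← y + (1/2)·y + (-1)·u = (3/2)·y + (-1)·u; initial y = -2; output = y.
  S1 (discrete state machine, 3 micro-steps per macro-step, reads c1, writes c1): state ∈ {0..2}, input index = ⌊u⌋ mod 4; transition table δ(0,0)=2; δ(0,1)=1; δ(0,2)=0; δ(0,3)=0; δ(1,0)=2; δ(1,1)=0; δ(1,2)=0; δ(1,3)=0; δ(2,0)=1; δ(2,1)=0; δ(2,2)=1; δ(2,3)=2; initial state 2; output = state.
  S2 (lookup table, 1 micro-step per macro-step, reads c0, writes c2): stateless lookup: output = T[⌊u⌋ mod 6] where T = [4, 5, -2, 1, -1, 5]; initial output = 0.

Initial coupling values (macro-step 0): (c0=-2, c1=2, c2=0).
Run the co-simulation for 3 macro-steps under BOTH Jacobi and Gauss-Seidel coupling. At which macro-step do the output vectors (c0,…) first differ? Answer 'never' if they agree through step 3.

first divergence at macro-step: 1

[Jacobi] macro 1: S0 reads c0=-2 → after 2×micro: 1/2; S1 reads c1=2 → after 3×micro: 0; S2 reads c0=-2 → after 1×micro: -1 ⇒ (c0=1/2, c1=0, c2=-1)
[Jacobi] macro 2: S0 reads c0=1/2 → after 2×micro: -1/8; S1 reads c1=0 → after 3×micro: 2; S2 reads c0=1/2 → after 1×micro: 4 ⇒ (c0=-1/8, c1=2, c2=4)
[Jacobi] macro 3: S0 reads c0=-1/8 → after 2×micro: 1/32; S1 reads c1=2 → after 3×micro: 0; S2 reads c0=-1/8 → after 1×micro: 5 ⇒ (c0=1/32, c1=0, c2=5)
[Gauss-Seidel] macro 1: S0 reads c0=-2 → after 2×micro: 1/2; S1 reads c1=2 → after 3×micro: 0; S2 reads c0=1/2 → after 1×micro: 4 ⇒ (c0=1/2, c1=0, c2=4)
[Gauss-Seidel] macro 2: S0 reads c0=1/2 → after 2×micro: -1/8; S1 reads c1=0 → after 3×micro: 2; S2 reads c0=-1/8 → after 1×micro: 5 ⇒ (c0=-1/8, c1=2, c2=5)
[Gauss-Seidel] macro 3: S0 reads c0=-1/8 → after 2×micro: 1/32; S1 reads c1=2 → after 3×micro: 0; S2 reads c0=1/32 → after 1×micro: 4 ⇒ (c0=1/32, c1=0, c2=4)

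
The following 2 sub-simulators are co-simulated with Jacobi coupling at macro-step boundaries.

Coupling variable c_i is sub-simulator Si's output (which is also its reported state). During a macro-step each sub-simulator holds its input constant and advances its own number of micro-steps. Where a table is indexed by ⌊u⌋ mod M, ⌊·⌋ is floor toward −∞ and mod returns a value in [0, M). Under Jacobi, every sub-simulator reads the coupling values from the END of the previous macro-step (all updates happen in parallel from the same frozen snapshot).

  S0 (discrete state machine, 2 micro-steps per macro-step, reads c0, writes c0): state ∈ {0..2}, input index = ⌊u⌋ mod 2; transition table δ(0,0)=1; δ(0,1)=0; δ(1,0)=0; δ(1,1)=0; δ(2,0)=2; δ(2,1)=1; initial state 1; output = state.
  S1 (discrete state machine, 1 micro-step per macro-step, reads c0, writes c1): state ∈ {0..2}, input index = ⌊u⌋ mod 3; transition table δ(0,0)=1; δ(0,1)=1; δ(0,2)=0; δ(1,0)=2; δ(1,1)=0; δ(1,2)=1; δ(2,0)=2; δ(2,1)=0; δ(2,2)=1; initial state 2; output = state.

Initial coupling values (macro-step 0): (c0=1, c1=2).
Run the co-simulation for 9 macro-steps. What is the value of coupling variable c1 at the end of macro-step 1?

macro 1: S0 reads c0=1 → after 2×micro: 0; S1 reads c0=1 → after 1×micro: 0 ⇒ (c0=0, c1=0)
macro 2: S0 reads c0=0 → after 2×micro: 0; S1 reads c0=0 → after 1×micro: 1 ⇒ (c0=0, c1=1)
macro 3: S0 reads c0=0 → after 2×micro: 0; S1 reads c0=0 → after 1×micro: 2 ⇒ (c0=0, c1=2)
macro 4: S0 reads c0=0 → after 2×micro: 0; S1 reads c0=0 → after 1×micro: 2 ⇒ (c0=0, c1=2)
macro 5: S0 reads c0=0 → after 2×micro: 0; S1 reads c0=0 → after 1×micro: 2 ⇒ (c0=0, c1=2)
macro 6: S0 reads c0=0 → after 2×micro: 0; S1 reads c0=0 → after 1×micro: 2 ⇒ (c0=0, c1=2)
macro 7: S0 reads c0=0 → after 2×micro: 0; S1 reads c0=0 → after 1×micro: 2 ⇒ (c0=0, c1=2)
macro 8: S0 reads c0=0 → after 2×micro: 0; S1 reads c0=0 → after 1×micro: 2 ⇒ (c0=0, c1=2)
macro 9: S0 reads c0=0 → after 2×micro: 0; S1 reads c0=0 → after 1×micro: 2 ⇒ (c0=0, c1=2)

c1 at macro-step 1 = 0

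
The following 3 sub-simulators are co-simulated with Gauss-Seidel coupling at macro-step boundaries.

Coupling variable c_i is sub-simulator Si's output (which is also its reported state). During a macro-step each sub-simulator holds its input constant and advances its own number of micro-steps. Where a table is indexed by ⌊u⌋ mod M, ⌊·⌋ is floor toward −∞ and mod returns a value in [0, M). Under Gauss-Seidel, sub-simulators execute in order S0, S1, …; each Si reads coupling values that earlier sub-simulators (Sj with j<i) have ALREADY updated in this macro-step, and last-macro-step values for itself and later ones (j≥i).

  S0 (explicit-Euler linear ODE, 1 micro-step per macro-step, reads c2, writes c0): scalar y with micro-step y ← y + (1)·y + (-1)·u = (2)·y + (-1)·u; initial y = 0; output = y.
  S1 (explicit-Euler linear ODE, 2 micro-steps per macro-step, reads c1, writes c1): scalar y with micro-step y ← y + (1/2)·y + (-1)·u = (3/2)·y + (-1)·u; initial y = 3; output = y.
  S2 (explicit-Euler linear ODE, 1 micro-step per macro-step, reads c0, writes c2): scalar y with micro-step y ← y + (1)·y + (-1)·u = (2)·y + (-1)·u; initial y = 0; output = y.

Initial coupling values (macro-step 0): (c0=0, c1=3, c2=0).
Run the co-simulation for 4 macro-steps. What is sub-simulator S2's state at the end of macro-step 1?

S2 state at macro-step 1 = 0

macro 1: S0 reads c2=0 → after 1×micro: 0; S1 reads c1=3 → after 2×micro: -3/4; S2 reads c0=0 → after 1×micro: 0 ⇒ (c0=0, c1=-3/4, c2=0)
macro 2: S0 reads c2=0 → after 1×micro: 0; S1 reads c1=-3/4 → after 2×micro: 3/16; S2 reads c0=0 → after 1×micro: 0 ⇒ (c0=0, c1=3/16, c2=0)
macro 3: S0 reads c2=0 → after 1×micro: 0; S1 reads c1=3/16 → after 2×micro: -3/64; S2 reads c0=0 → after 1×micro: 0 ⇒ (c0=0, c1=-3/64, c2=0)
macro 4: S0 reads c2=0 → after 1×micro: 0; S1 reads c1=-3/64 → after 2×micro: 3/256; S2 reads c0=0 → after 1×micro: 0 ⇒ (c0=0, c1=3/256, c2=0)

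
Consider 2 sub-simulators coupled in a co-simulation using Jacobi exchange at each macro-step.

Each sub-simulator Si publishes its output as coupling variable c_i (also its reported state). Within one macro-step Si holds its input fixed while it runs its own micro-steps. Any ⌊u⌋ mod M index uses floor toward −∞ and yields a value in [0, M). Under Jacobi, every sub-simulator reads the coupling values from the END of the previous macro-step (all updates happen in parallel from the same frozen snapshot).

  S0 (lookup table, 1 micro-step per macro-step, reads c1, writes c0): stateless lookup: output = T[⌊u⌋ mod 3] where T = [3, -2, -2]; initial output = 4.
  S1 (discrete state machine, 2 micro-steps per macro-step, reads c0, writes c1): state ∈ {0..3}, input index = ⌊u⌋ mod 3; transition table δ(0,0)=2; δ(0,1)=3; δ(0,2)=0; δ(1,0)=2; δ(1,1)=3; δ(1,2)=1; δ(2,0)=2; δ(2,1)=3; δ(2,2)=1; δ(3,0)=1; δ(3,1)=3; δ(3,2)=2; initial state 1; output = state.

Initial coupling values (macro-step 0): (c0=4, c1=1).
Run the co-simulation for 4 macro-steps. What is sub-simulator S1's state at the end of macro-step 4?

macro 1: S0 reads c1=1 → after 1×micro: -2; S1 reads c0=4 → after 2×micro: 3 ⇒ (c0=-2, c1=3)
macro 2: S0 reads c1=3 → after 1×micro: 3; S1 reads c0=-2 → after 2×micro: 3 ⇒ (c0=3, c1=3)
macro 3: S0 reads c1=3 → after 1×micro: 3; S1 reads c0=3 → after 2×micro: 2 ⇒ (c0=3, c1=2)
macro 4: S0 reads c1=2 → after 1×micro: -2; S1 reads c0=3 → after 2×micro: 2 ⇒ (c0=-2, c1=2)

S1 state at macro-step 4 = 2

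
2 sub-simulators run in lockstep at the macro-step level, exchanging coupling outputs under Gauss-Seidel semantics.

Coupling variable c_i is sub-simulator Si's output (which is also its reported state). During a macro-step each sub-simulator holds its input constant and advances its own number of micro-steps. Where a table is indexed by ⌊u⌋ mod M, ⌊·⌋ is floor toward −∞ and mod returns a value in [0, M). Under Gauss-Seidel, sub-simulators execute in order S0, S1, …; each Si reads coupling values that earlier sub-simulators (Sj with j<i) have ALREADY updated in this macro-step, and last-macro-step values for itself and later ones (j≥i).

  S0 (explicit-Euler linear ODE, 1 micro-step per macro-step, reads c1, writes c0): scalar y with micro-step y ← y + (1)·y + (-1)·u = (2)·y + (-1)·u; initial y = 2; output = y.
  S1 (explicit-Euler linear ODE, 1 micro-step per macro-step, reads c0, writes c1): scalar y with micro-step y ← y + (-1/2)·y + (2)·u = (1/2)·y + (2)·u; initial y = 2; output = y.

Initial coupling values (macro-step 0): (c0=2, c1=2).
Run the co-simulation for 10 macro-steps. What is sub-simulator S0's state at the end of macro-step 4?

macro 1: S0 reads c1=2 → after 1×micro: 2; S1 reads c0=2 → after 1×micro: 5 ⇒ (c0=2, c1=5)
macro 2: S0 reads c1=5 → after 1×micro: -1; S1 reads c0=-1 → after 1×micro: 1/2 ⇒ (c0=-1, c1=1/2)
macro 3: S0 reads c1=1/2 → after 1×micro: -5/2; S1 reads c0=-5/2 → after 1×micro: -19/4 ⇒ (c0=-5/2, c1=-19/4)
macro 4: S0 reads c1=-19/4 → after 1×micro: -1/4; S1 reads c0=-1/4 → after 1×micro: -23/8 ⇒ (c0=-1/4, c1=-23/8)
macro 5: S0 reads c1=-23/8 → after 1×micro: 19/8; S1 reads c0=19/8 → after 1×micro: 53/16 ⇒ (c0=19/8, c1=53/16)
macro 6: S0 reads c1=53/16 → after 1×micro: 23/16; S1 reads c0=23/16 → after 1×micro: 145/32 ⇒ (c0=23/16, c1=145/32)
macro 7: S0 reads c1=145/32 → after 1×micro: -53/32; S1 reads c0=-53/32 → after 1×micro: -67/64 ⇒ (c0=-53/32, c1=-67/64)
macro 8: S0 reads c1=-67/64 → after 1×micro: -145/64; S1 reads c0=-145/64 → after 1×micro: -647/128 ⇒ (c0=-145/64, c1=-647/128)
macro 9: S0 reads c1=-647/128 → after 1×micro: 67/128; S1 reads c0=67/128 → after 1×micro: -379/256 ⇒ (c0=67/128, c1=-379/256)
macro 10: S0 reads c1=-379/256 → after 1×micro: 647/256; S1 reads c0=647/256 → after 1×micro: 2209/512 ⇒ (c0=647/256, c1=2209/512)

S0 state at macro-step 4 = -1/4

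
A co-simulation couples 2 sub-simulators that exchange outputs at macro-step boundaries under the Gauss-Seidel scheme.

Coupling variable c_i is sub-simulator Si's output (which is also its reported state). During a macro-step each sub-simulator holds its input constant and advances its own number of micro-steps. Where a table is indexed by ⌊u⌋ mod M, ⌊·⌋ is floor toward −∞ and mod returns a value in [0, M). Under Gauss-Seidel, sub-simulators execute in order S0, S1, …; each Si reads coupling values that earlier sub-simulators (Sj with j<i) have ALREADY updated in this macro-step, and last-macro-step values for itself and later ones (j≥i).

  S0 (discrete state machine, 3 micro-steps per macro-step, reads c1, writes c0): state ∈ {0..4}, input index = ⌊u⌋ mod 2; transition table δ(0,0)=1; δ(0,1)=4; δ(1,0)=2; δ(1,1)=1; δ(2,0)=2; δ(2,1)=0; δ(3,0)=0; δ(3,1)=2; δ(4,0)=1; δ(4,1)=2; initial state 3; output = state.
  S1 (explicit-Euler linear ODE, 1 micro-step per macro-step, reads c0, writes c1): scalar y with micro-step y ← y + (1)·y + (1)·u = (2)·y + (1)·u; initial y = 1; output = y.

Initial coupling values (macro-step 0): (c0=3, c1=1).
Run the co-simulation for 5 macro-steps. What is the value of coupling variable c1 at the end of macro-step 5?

c1 at macro-step 5 = 126

macro 1: S0 reads c1=1 → after 3×micro: 4; S1 reads c0=4 → after 1×micro: 6 ⇒ (c0=4, c1=6)
macro 2: S0 reads c1=6 → after 3×micro: 2; S1 reads c0=2 → after 1×micro: 14 ⇒ (c0=2, c1=14)
macro 3: S0 reads c1=14 → after 3×micro: 2; S1 reads c0=2 → after 1×micro: 30 ⇒ (c0=2, c1=30)
macro 4: S0 reads c1=30 → after 3×micro: 2; S1 reads c0=2 → after 1×micro: 62 ⇒ (c0=2, c1=62)
macro 5: S0 reads c1=62 → after 3×micro: 2; S1 reads c0=2 → after 1×micro: 126 ⇒ (c0=2, c1=126)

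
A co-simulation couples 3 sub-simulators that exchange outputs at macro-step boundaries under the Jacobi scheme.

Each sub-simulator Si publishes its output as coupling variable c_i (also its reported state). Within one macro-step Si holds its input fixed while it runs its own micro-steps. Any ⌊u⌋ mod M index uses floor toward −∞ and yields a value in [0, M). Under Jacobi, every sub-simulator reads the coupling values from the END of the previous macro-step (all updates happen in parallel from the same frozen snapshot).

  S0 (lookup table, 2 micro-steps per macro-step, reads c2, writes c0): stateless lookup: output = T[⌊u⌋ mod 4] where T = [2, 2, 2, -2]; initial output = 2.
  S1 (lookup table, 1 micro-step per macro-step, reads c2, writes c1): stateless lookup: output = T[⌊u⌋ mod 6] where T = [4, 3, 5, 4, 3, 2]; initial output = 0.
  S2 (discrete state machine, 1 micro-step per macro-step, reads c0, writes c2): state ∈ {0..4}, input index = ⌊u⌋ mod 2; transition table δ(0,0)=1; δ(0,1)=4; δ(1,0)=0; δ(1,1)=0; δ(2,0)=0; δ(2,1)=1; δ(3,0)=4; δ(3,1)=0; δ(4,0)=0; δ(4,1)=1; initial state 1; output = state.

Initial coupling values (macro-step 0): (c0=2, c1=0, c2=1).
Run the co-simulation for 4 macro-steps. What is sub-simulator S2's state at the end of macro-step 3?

macro 1: S0 reads c2=1 → after 2×micro: 2; S1 reads c2=1 → after 1×micro: 3; S2 reads c0=2 → after 1×micro: 0 ⇒ (c0=2, c1=3, c2=0)
macro 2: S0 reads c2=0 → after 2×micro: 2; S1 reads c2=0 → after 1×micro: 4; S2 reads c0=2 → after 1×micro: 1 ⇒ (c0=2, c1=4, c2=1)
macro 3: S0 reads c2=1 → after 2×micro: 2; S1 reads c2=1 → after 1×micro: 3; S2 reads c0=2 → after 1×micro: 0 ⇒ (c0=2, c1=3, c2=0)
macro 4: S0 reads c2=0 → after 2×micro: 2; S1 reads c2=0 → after 1×micro: 4; S2 reads c0=2 → after 1×micro: 1 ⇒ (c0=2, c1=4, c2=1)

S2 state at macro-step 3 = 0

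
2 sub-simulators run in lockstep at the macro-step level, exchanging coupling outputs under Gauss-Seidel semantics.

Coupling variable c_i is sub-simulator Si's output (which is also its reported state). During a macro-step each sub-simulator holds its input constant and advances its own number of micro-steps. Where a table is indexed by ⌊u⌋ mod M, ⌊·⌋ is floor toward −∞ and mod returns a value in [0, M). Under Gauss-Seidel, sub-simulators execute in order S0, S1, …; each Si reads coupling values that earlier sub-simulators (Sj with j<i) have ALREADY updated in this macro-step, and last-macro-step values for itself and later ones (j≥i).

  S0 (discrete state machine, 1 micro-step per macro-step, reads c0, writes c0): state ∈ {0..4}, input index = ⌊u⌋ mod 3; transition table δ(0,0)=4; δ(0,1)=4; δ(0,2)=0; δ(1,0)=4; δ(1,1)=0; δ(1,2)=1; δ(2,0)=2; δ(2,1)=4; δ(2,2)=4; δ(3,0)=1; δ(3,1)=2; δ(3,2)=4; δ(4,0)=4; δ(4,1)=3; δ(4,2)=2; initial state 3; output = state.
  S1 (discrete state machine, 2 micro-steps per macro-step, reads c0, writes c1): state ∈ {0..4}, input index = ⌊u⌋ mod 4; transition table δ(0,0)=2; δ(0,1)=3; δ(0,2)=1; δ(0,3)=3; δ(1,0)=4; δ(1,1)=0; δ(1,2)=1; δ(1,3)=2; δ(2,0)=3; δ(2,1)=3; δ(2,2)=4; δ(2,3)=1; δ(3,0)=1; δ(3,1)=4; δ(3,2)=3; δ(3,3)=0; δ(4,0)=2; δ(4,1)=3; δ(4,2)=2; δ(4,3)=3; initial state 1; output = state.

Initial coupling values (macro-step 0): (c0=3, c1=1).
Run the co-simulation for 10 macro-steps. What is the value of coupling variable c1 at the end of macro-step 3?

macro 1: S0 reads c0=3 → after 1×micro: 1; S1 reads c0=1 → after 2×micro: 3 ⇒ (c0=1, c1=3)
macro 2: S0 reads c0=1 → after 1×micro: 0; S1 reads c0=0 → after 2×micro: 4 ⇒ (c0=0, c1=4)
macro 3: S0 reads c0=0 → after 1×micro: 4; S1 reads c0=4 → after 2×micro: 3 ⇒ (c0=4, c1=3)
macro 4: S0 reads c0=4 → after 1×micro: 3; S1 reads c0=3 → after 2×micro: 3 ⇒ (c0=3, c1=3)
macro 5: S0 reads c0=3 → after 1×micro: 1; S1 reads c0=1 → after 2×micro: 3 ⇒ (c0=1, c1=3)
macro 6: S0 reads c0=1 → after 1×micro: 0; S1 reads c0=0 → after 2×micro: 4 ⇒ (c0=0, c1=4)
macro 7: S0 reads c0=0 → after 1×micro: 4; S1 reads c0=4 → after 2×micro: 3 ⇒ (c0=4, c1=3)
macro 8: S0 reads c0=4 → after 1×micro: 3; S1 reads c0=3 → after 2×micro: 3 ⇒ (c0=3, c1=3)
macro 9: S0 reads c0=3 → after 1×micro: 1; S1 reads c0=1 → after 2×micro: 3 ⇒ (c0=1, c1=3)
macro 10: S0 reads c0=1 → after 1×micro: 0; S1 reads c0=0 → after 2×micro: 4 ⇒ (c0=0, c1=4)

c1 at macro-step 3 = 3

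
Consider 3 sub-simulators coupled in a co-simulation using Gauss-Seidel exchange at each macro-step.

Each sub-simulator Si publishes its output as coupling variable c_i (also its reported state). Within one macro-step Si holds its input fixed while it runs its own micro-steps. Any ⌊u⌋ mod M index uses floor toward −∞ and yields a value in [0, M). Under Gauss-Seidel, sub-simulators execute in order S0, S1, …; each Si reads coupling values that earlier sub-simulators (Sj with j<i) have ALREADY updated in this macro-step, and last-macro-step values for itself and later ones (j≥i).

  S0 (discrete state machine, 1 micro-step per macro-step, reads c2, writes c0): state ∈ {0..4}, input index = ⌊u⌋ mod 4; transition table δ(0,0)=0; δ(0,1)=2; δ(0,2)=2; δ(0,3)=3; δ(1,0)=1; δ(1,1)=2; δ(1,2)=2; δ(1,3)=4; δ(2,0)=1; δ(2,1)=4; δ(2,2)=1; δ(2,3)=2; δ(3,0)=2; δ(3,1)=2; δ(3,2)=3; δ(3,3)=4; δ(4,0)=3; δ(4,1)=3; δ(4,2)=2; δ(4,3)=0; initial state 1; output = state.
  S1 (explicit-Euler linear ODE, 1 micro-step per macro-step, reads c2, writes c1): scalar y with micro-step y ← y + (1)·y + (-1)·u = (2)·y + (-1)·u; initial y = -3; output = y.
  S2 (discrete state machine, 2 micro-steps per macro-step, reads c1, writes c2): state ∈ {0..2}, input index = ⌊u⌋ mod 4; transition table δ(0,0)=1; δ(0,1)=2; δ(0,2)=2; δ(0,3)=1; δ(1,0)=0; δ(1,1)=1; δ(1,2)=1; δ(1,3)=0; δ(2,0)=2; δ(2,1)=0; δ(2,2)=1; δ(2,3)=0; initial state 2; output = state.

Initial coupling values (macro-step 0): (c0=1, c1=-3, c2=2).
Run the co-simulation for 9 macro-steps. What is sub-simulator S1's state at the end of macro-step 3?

macro 1: S0 reads c2=2 → after 1×micro: 2; S1 reads c2=2 → after 1×micro: -8; S2 reads c1=-8 → after 2×micro: 2 ⇒ (c0=2, c1=-8, c2=2)
macro 2: S0 reads c2=2 → after 1×micro: 1; S1 reads c2=2 → after 1×micro: -18; S2 reads c1=-18 → after 2×micro: 1 ⇒ (c0=1, c1=-18, c2=1)
macro 3: S0 reads c2=1 → after 1×micro: 2; S1 reads c2=1 → after 1×micro: -37; S2 reads c1=-37 → after 2×micro: 1 ⇒ (c0=2, c1=-37, c2=1)
macro 4: S0 reads c2=1 → after 1×micro: 4; S1 reads c2=1 → after 1×micro: -75; S2 reads c1=-75 → after 2×micro: 1 ⇒ (c0=4, c1=-75, c2=1)
macro 5: S0 reads c2=1 → after 1×micro: 3; S1 reads c2=1 → after 1×micro: -151; S2 reads c1=-151 → after 2×micro: 1 ⇒ (c0=3, c1=-151, c2=1)
macro 6: S0 reads c2=1 → after 1×micro: 2; S1 reads c2=1 → after 1×micro: -303; S2 reads c1=-303 → after 2×micro: 1 ⇒ (c0=2, c1=-303, c2=1)
macro 7: S0 reads c2=1 → after 1×micro: 4; S1 reads c2=1 → after 1×micro: -607; S2 reads c1=-607 → after 2×micro: 1 ⇒ (c0=4, c1=-607, c2=1)
macro 8: S0 reads c2=1 → after 1×micro: 3; S1 reads c2=1 → after 1×micro: -1215; S2 reads c1=-1215 → after 2×micro: 1 ⇒ (c0=3, c1=-1215, c2=1)
macro 9: S0 reads c2=1 → after 1×micro: 2; S1 reads c2=1 → after 1×micro: -2431; S2 reads c1=-2431 → after 2×micro: 1 ⇒ (c0=2, c1=-2431, c2=1)

S1 state at macro-step 3 = -37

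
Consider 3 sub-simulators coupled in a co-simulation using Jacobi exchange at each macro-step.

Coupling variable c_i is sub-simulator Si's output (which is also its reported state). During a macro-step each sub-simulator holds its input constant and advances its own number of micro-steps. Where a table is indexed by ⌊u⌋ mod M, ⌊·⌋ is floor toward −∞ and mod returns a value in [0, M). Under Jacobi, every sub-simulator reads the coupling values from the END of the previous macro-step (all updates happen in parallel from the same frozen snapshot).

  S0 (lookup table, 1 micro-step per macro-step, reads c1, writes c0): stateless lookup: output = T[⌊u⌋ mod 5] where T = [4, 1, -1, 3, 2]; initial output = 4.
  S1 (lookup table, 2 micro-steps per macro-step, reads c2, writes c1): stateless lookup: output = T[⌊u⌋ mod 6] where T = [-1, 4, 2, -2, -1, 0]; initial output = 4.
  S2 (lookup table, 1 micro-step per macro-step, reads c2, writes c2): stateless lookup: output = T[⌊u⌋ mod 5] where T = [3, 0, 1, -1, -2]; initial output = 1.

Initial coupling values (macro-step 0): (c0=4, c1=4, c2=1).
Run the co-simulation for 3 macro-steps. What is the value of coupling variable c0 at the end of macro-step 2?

c0 at macro-step 2 = 2

macro 1: S0 reads c1=4 → after 1×micro: 2; S1 reads c2=1 → after 2×micro: 4; S2 reads c2=1 → after 1×micro: 0 ⇒ (c0=2, c1=4, c2=0)
macro 2: S0 reads c1=4 → after 1×micro: 2; S1 reads c2=0 → after 2×micro: -1; S2 reads c2=0 → after 1×micro: 3 ⇒ (c0=2, c1=-1, c2=3)
macro 3: S0 reads c1=-1 → after 1×micro: 2; S1 reads c2=3 → after 2×micro: -2; S2 reads c2=3 → after 1×micro: -1 ⇒ (c0=2, c1=-2, c2=-1)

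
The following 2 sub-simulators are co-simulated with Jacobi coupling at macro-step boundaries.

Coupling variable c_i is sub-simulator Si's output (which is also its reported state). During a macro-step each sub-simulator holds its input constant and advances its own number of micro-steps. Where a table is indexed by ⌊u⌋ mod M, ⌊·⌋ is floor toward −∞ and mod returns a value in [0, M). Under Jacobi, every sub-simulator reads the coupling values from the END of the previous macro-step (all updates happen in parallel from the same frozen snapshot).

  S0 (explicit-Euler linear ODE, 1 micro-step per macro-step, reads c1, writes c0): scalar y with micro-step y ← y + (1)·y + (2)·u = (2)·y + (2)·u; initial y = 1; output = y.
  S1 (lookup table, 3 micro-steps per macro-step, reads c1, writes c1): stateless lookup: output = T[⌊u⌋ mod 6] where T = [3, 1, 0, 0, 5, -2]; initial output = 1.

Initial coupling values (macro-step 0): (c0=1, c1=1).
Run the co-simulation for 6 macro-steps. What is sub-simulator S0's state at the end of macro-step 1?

S0 state at macro-step 1 = 4

macro 1: S0 reads c1=1 → after 1×micro: 4; S1 reads c1=1 → after 3×micro: 1 ⇒ (c0=4, c1=1)
macro 2: S0 reads c1=1 → after 1×micro: 10; S1 reads c1=1 → after 3×micro: 1 ⇒ (c0=10, c1=1)
macro 3: S0 reads c1=1 → after 1×micro: 22; S1 reads c1=1 → after 3×micro: 1 ⇒ (c0=22, c1=1)
macro 4: S0 reads c1=1 → after 1×micro: 46; S1 reads c1=1 → after 3×micro: 1 ⇒ (c0=46, c1=1)
macro 5: S0 reads c1=1 → after 1×micro: 94; S1 reads c1=1 → after 3×micro: 1 ⇒ (c0=94, c1=1)
macro 6: S0 reads c1=1 → after 1×micro: 190; S1 reads c1=1 → after 3×micro: 1 ⇒ (c0=190, c1=1)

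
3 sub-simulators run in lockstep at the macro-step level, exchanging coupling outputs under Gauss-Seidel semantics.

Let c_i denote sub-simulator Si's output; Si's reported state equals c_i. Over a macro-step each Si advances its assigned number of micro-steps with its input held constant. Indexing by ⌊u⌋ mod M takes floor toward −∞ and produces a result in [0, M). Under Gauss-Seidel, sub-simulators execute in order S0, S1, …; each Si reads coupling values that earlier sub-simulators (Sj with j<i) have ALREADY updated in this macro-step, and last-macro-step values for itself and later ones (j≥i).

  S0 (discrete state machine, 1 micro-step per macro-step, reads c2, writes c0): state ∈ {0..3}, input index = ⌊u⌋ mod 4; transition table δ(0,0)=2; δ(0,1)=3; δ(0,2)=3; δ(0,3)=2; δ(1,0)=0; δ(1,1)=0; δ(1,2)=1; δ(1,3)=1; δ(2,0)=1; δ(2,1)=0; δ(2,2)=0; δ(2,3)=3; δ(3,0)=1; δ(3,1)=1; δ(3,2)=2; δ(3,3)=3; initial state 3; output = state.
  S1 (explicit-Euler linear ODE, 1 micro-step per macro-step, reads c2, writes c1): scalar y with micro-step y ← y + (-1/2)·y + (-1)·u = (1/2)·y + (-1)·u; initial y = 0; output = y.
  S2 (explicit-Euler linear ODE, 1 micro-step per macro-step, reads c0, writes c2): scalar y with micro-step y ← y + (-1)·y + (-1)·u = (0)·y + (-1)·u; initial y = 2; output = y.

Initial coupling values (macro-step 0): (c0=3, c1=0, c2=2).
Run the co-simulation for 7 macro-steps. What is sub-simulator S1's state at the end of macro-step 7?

S1 state at macro-step 7 = 41/32

macro 1: S0 reads c2=2 → after 1×micro: 2; S1 reads c2=2 → after 1×micro: -2; S2 reads c0=2 → after 1×micro: -2 ⇒ (c0=2, c1=-2, c2=-2)
macro 2: S0 reads c2=-2 → after 1×micro: 0; S1 reads c2=-2 → after 1×micro: 1; S2 reads c0=0 → after 1×micro: 0 ⇒ (c0=0, c1=1, c2=0)
macro 3: S0 reads c2=0 → after 1×micro: 2; S1 reads c2=0 → after 1×micro: 1/2; S2 reads c0=2 → after 1×micro: -2 ⇒ (c0=2, c1=1/2, c2=-2)
macro 4: S0 reads c2=-2 → after 1×micro: 0; S1 reads c2=-2 → after 1×micro: 9/4; S2 reads c0=0 → after 1×micro: 0 ⇒ (c0=0, c1=9/4, c2=0)
macro 5: S0 reads c2=0 → after 1×micro: 2; S1 reads c2=0 → after 1×micro: 9/8; S2 reads c0=2 → after 1×micro: -2 ⇒ (c0=2, c1=9/8, c2=-2)
macro 6: S0 reads c2=-2 → after 1×micro: 0; S1 reads c2=-2 → after 1×micro: 41/16; S2 reads c0=0 → after 1×micro: 0 ⇒ (c0=0, c1=41/16, c2=0)
macro 7: S0 reads c2=0 → after 1×micro: 2; S1 reads c2=0 → after 1×micro: 41/32; S2 reads c0=2 → after 1×micro: -2 ⇒ (c0=2, c1=41/32, c2=-2)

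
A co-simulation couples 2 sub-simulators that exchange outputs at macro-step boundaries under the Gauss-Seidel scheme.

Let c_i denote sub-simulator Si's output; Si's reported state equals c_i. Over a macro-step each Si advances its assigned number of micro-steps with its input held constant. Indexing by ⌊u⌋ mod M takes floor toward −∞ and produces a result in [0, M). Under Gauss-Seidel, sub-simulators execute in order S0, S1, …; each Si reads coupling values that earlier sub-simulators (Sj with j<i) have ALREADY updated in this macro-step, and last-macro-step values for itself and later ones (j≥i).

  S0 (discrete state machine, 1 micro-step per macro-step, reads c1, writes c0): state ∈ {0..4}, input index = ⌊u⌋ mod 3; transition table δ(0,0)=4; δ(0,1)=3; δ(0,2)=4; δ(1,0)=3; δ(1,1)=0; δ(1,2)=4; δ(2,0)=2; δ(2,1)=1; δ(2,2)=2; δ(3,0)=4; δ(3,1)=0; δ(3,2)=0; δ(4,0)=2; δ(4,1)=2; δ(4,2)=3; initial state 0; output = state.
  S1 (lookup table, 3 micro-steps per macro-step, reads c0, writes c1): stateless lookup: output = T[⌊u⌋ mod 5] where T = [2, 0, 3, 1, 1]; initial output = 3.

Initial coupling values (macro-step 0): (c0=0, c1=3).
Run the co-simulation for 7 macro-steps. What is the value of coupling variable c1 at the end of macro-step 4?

macro 1: S0 reads c1=3 → after 1×micro: 4; S1 reads c0=4 → after 3×micro: 1 ⇒ (c0=4, c1=1)
macro 2: S0 reads c1=1 → after 1×micro: 2; S1 reads c0=2 → after 3×micro: 3 ⇒ (c0=2, c1=3)
macro 3: S0 reads c1=3 → after 1×micro: 2; S1 reads c0=2 → after 3×micro: 3 ⇒ (c0=2, c1=3)
macro 4: S0 reads c1=3 → after 1×micro: 2; S1 reads c0=2 → after 3×micro: 3 ⇒ (c0=2, c1=3)
macro 5: S0 reads c1=3 → after 1×micro: 2; S1 reads c0=2 → after 3×micro: 3 ⇒ (c0=2, c1=3)
macro 6: S0 reads c1=3 → after 1×micro: 2; S1 reads c0=2 → after 3×micro: 3 ⇒ (c0=2, c1=3)
macro 7: S0 reads c1=3 → after 1×micro: 2; S1 reads c0=2 → after 3×micro: 3 ⇒ (c0=2, c1=3)

c1 at macro-step 4 = 3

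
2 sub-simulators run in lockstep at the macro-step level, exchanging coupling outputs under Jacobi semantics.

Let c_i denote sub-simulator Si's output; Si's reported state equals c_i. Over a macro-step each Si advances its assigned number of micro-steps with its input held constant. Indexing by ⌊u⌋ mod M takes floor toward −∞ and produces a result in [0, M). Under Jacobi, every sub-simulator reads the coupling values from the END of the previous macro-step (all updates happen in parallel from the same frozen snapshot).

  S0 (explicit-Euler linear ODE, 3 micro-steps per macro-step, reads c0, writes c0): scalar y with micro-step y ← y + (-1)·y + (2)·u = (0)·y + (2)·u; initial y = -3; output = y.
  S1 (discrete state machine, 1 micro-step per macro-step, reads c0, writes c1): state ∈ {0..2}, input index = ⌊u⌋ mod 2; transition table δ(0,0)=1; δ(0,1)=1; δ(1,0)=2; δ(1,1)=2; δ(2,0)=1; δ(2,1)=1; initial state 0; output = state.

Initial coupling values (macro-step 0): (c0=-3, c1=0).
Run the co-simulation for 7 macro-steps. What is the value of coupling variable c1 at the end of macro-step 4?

c1 at macro-step 4 = 2

macro 1: S0 reads c0=-3 → after 3×micro: -6; S1 reads c0=-3 → after 1×micro: 1 ⇒ (c0=-6, c1=1)
macro 2: S0 reads c0=-6 → after 3×micro: -12; S1 reads c0=-6 → after 1×micro: 2 ⇒ (c0=-12, c1=2)
macro 3: S0 reads c0=-12 → after 3×micro: -24; S1 reads c0=-12 → after 1×micro: 1 ⇒ (c0=-24, c1=1)
macro 4: S0 reads c0=-24 → after 3×micro: -48; S1 reads c0=-24 → after 1×micro: 2 ⇒ (c0=-48, c1=2)
macro 5: S0 reads c0=-48 → after 3×micro: -96; S1 reads c0=-48 → after 1×micro: 1 ⇒ (c0=-96, c1=1)
macro 6: S0 reads c0=-96 → after 3×micro: -192; S1 reads c0=-96 → after 1×micro: 2 ⇒ (c0=-192, c1=2)
macro 7: S0 reads c0=-192 → after 3×micro: -384; S1 reads c0=-192 → after 1×micro: 1 ⇒ (c0=-384, c1=1)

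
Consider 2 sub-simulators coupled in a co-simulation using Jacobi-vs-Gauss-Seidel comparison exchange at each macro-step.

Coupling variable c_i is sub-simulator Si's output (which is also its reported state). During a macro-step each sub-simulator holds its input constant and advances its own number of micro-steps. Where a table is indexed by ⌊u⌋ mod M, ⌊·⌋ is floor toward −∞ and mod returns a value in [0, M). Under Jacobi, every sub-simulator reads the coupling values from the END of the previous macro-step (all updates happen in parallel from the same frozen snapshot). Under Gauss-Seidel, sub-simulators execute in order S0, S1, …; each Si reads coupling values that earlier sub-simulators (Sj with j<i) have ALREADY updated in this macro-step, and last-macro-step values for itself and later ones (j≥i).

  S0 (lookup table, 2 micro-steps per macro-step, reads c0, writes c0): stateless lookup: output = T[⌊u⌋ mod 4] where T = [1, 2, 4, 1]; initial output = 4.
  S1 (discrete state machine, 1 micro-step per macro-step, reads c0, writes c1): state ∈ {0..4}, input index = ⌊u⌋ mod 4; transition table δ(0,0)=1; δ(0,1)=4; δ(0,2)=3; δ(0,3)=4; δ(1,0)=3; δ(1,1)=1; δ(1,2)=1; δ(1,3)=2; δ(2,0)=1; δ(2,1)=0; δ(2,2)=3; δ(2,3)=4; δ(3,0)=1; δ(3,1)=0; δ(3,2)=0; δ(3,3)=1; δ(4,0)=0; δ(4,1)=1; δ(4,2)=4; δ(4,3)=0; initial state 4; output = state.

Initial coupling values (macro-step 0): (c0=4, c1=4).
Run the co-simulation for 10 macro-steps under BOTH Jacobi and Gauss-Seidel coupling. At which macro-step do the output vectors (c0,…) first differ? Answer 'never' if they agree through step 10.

first divergence at macro-step: 1

[Jacobi] macro 1: S0 reads c0=4 → after 2×micro: 1; S1 reads c0=4 → after 1×micro: 0 ⇒ (c0=1, c1=0)
[Jacobi] macro 2: S0 reads c0=1 → after 2×micro: 2; S1 reads c0=1 → after 1×micro: 4 ⇒ (c0=2, c1=4)
[Jacobi] macro 3: S0 reads c0=2 → after 2×micro: 4; S1 reads c0=2 → after 1×micro: 4 ⇒ (c0=4, c1=4)
[Jacobi] macro 4: S0 reads c0=4 → after 2×micro: 1; S1 reads c0=4 → after 1×micro: 0 ⇒ (c0=1, c1=0)
[Jacobi] macro 5: S0 reads c0=1 → after 2×micro: 2; S1 reads c0=1 → after 1×micro: 4 ⇒ (c0=2, c1=4)
[Jacobi] macro 6: S0 reads c0=2 → after 2×micro: 4; S1 reads c0=2 → after 1×micro: 4 ⇒ (c0=4, c1=4)
[Jacobi] macro 7: S0 reads c0=4 → after 2×micro: 1; S1 reads c0=4 → after 1×micro: 0 ⇒ (c0=1, c1=0)
[Jacobi] macro 8: S0 reads c0=1 → after 2×micro: 2; S1 reads c0=1 → after 1×micro: 4 ⇒ (c0=2, c1=4)
[Jacobi] macro 9: S0 reads c0=2 → after 2×micro: 4; S1 reads c0=2 → after 1×micro: 4 ⇒ (c0=4, c1=4)
[Jacobi] macro 10: S0 reads c0=4 → after 2×micro: 1; S1 reads c0=4 → after 1×micro: 0 ⇒ (c0=1, c1=0)
[Gauss-Seidel] macro 1: S0 reads c0=4 → after 2×micro: 1; S1 reads c0=1 → after 1×micro: 1 ⇒ (c0=1, c1=1)
[Gauss-Seidel] macro 2: S0 reads c0=1 → after 2×micro: 2; S1 reads c0=2 → after 1×micro: 1 ⇒ (c0=2, c1=1)
[Gauss-Seidel] macro 3: S0 reads c0=2 → after 2×micro: 4; S1 reads c0=4 → after 1×micro: 3 ⇒ (c0=4, c1=3)
[Gauss-Seidel] macro 4: S0 reads c0=4 → after 2×micro: 1; S1 reads c0=1 → after 1×micro: 0 ⇒ (c0=1, c1=0)
[Gauss-Seidel] macro 5: S0 reads c0=1 → after 2×micro: 2; S1 reads c0=2 → after 1×micro: 3 ⇒ (c0=2, c1=3)
[Gauss-Seidel] macro 6: S0 reads c0=2 → after 2×micro: 4; S1 reads c0=4 → after 1×micro: 1 ⇒ (c0=4, c1=1)
[Gauss-Seidel] macro 7: S0 reads c0=4 → after 2×micro: 1; S1 reads c0=1 → after 1×micro: 1 ⇒ (c0=1, c1=1)
[Gauss-Seidel] macro 8: S0 reads c0=1 → after 2×micro: 2; S1 reads c0=2 → after 1×micro: 1 ⇒ (c0=2, c1=1)
[Gauss-Seidel] macro 9: S0 reads c0=2 → after 2×micro: 4; S1 reads c0=4 → after 1×micro: 3 ⇒ (c0=4, c1=3)
[Gauss-Seidel] macro 10: S0 reads c0=4 → after 2×micro: 1; S1 reads c0=1 → after 1×micro: 0 ⇒ (c0=1, c1=0)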